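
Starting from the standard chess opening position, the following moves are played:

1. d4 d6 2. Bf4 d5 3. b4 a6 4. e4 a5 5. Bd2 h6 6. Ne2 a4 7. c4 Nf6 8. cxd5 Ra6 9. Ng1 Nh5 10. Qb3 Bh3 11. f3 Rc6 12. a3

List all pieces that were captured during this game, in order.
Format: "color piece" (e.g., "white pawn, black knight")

Tracking captures:
  cxd5: captured black pawn

black pawn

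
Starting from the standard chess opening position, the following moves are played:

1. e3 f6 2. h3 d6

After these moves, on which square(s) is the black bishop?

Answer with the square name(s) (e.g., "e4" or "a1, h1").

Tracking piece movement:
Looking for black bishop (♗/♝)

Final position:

  a b c d e f g h
  ─────────────────
8│♜ ♞ ♝ ♛ ♚ ♝ ♞ ♜│8
7│♟ ♟ ♟ · ♟ · ♟ ♟│7
6│· · · ♟ · ♟ · ·│6
5│· · · · · · · ·│5
4│· · · · · · · ·│4
3│· · · · ♙ · · ♙│3
2│♙ ♙ ♙ ♙ · ♙ ♙ ·│2
1│♖ ♘ ♗ ♕ ♔ ♗ ♘ ♖│1
  ─────────────────
  a b c d e f g h


c8, f8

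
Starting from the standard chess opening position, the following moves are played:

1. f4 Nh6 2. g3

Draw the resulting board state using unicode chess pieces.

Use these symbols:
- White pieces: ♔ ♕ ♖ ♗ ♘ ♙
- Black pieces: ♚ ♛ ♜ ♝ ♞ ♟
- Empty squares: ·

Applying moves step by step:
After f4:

♜ ♞ ♝ ♛ ♚ ♝ ♞ ♜
♟ ♟ ♟ ♟ ♟ ♟ ♟ ♟
· · · · · · · ·
· · · · · · · ·
· · · · · ♙ · ·
· · · · · · · ·
♙ ♙ ♙ ♙ ♙ · ♙ ♙
♖ ♘ ♗ ♕ ♔ ♗ ♘ ♖


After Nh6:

♜ ♞ ♝ ♛ ♚ ♝ · ♜
♟ ♟ ♟ ♟ ♟ ♟ ♟ ♟
· · · · · · · ♞
· · · · · · · ·
· · · · · ♙ · ·
· · · · · · · ·
♙ ♙ ♙ ♙ ♙ · ♙ ♙
♖ ♘ ♗ ♕ ♔ ♗ ♘ ♖


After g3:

♜ ♞ ♝ ♛ ♚ ♝ · ♜
♟ ♟ ♟ ♟ ♟ ♟ ♟ ♟
· · · · · · · ♞
· · · · · · · ·
· · · · · ♙ · ·
· · · · · · ♙ ·
♙ ♙ ♙ ♙ ♙ · · ♙
♖ ♘ ♗ ♕ ♔ ♗ ♘ ♖



  a b c d e f g h
  ─────────────────
8│♜ ♞ ♝ ♛ ♚ ♝ · ♜│8
7│♟ ♟ ♟ ♟ ♟ ♟ ♟ ♟│7
6│· · · · · · · ♞│6
5│· · · · · · · ·│5
4│· · · · · ♙ · ·│4
3│· · · · · · ♙ ·│3
2│♙ ♙ ♙ ♙ ♙ · · ♙│2
1│♖ ♘ ♗ ♕ ♔ ♗ ♘ ♖│1
  ─────────────────
  a b c d e f g h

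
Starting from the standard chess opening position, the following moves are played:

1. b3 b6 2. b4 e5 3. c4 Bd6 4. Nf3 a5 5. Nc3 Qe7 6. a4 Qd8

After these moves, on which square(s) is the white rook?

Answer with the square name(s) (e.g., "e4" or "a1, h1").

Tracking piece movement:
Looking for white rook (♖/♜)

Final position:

  a b c d e f g h
  ─────────────────
8│♜ ♞ ♝ ♛ ♚ · ♞ ♜│8
7│· · ♟ ♟ · ♟ ♟ ♟│7
6│· ♟ · ♝ · · · ·│6
5│♟ · · · ♟ · · ·│5
4│♙ ♙ ♙ · · · · ·│4
3│· · ♘ · · ♘ · ·│3
2│· · · ♙ ♙ ♙ ♙ ♙│2
1│♖ · ♗ ♕ ♔ ♗ · ♖│1
  ─────────────────
  a b c d e f g h


a1, h1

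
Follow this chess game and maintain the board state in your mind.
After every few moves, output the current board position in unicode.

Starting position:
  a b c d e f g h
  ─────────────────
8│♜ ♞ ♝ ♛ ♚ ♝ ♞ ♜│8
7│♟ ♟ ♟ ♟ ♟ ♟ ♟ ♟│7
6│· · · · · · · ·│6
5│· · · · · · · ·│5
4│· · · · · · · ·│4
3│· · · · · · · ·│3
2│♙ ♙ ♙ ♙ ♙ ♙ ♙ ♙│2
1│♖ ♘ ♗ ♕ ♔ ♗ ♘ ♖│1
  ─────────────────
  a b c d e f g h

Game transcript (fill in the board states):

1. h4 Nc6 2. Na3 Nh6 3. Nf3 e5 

  a b c d e f g h
  ─────────────────
8│♜ · ♝ ♛ ♚ ♝ · ♜│8
7│♟ ♟ ♟ ♟ · ♟ ♟ ♟│7
6│· · ♞ · · · · ♞│6
5│· · · · ♟ · · ·│5
4│· · · · · · · ♙│4
3│♘ · · · · ♘ · ·│3
2│♙ ♙ ♙ ♙ ♙ ♙ ♙ ·│2
1│♖ · ♗ ♕ ♔ ♗ · ♖│1
  ─────────────────
  a b c d e f g h

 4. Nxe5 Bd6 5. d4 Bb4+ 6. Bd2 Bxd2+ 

  a b c d e f g h
  ─────────────────
8│♜ · ♝ ♛ ♚ · · ♜│8
7│♟ ♟ ♟ ♟ · ♟ ♟ ♟│7
6│· · ♞ · · · · ♞│6
5│· · · · ♘ · · ·│5
4│· · · ♙ · · · ♙│4
3│♘ · · · · · · ·│3
2│♙ ♙ ♙ ♝ ♙ ♙ ♙ ·│2
1│♖ · · ♕ ♔ ♗ · ♖│1
  ─────────────────
  a b c d e f g h

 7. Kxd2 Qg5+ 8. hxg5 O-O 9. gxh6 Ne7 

  a b c d e f g h
  ─────────────────
8│♜ · ♝ · · ♜ ♚ ·│8
7│♟ ♟ ♟ ♟ ♞ ♟ ♟ ♟│7
6│· · · · · · · ♙│6
5│· · · · ♘ · · ·│5
4│· · · ♙ · · · ·│4
3│♘ · · · · · · ·│3
2│♙ ♙ ♙ ♔ ♙ ♙ ♙ ·│2
1│♖ · · ♕ · ♗ · ♖│1
  ─────────────────
  a b c d e f g h

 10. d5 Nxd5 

  a b c d e f g h
  ─────────────────
8│♜ · ♝ · · ♜ ♚ ·│8
7│♟ ♟ ♟ ♟ · ♟ ♟ ♟│7
6│· · · · · · · ♙│6
5│· · · ♞ ♘ · · ·│5
4│· · · · · · · ·│4
3│♘ · · · · · · ·│3
2│♙ ♙ ♙ ♔ ♙ ♙ ♙ ·│2
1│♖ · · ♕ · ♗ · ♖│1
  ─────────────────
  a b c d e f g h


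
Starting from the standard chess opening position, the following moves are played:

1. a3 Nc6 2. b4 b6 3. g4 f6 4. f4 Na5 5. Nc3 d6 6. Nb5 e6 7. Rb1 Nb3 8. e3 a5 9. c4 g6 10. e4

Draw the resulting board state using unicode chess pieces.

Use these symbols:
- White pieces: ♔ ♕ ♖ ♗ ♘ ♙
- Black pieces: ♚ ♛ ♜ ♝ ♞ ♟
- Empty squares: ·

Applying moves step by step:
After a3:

♜ ♞ ♝ ♛ ♚ ♝ ♞ ♜
♟ ♟ ♟ ♟ ♟ ♟ ♟ ♟
· · · · · · · ·
· · · · · · · ·
· · · · · · · ·
♙ · · · · · · ·
· ♙ ♙ ♙ ♙ ♙ ♙ ♙
♖ ♘ ♗ ♕ ♔ ♗ ♘ ♖


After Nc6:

♜ · ♝ ♛ ♚ ♝ ♞ ♜
♟ ♟ ♟ ♟ ♟ ♟ ♟ ♟
· · ♞ · · · · ·
· · · · · · · ·
· · · · · · · ·
♙ · · · · · · ·
· ♙ ♙ ♙ ♙ ♙ ♙ ♙
♖ ♘ ♗ ♕ ♔ ♗ ♘ ♖


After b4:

♜ · ♝ ♛ ♚ ♝ ♞ ♜
♟ ♟ ♟ ♟ ♟ ♟ ♟ ♟
· · ♞ · · · · ·
· · · · · · · ·
· ♙ · · · · · ·
♙ · · · · · · ·
· · ♙ ♙ ♙ ♙ ♙ ♙
♖ ♘ ♗ ♕ ♔ ♗ ♘ ♖


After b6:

♜ · ♝ ♛ ♚ ♝ ♞ ♜
♟ · ♟ ♟ ♟ ♟ ♟ ♟
· ♟ ♞ · · · · ·
· · · · · · · ·
· ♙ · · · · · ·
♙ · · · · · · ·
· · ♙ ♙ ♙ ♙ ♙ ♙
♖ ♘ ♗ ♕ ♔ ♗ ♘ ♖


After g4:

♜ · ♝ ♛ ♚ ♝ ♞ ♜
♟ · ♟ ♟ ♟ ♟ ♟ ♟
· ♟ ♞ · · · · ·
· · · · · · · ·
· ♙ · · · · ♙ ·
♙ · · · · · · ·
· · ♙ ♙ ♙ ♙ · ♙
♖ ♘ ♗ ♕ ♔ ♗ ♘ ♖


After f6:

♜ · ♝ ♛ ♚ ♝ ♞ ♜
♟ · ♟ ♟ ♟ · ♟ ♟
· ♟ ♞ · · ♟ · ·
· · · · · · · ·
· ♙ · · · · ♙ ·
♙ · · · · · · ·
· · ♙ ♙ ♙ ♙ · ♙
♖ ♘ ♗ ♕ ♔ ♗ ♘ ♖


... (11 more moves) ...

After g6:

♜ · ♝ ♛ ♚ ♝ ♞ ♜
· · ♟ · · · · ♟
· ♟ · ♟ ♟ ♟ ♟ ·
♟ ♘ · · · · · ·
· ♙ ♙ · · ♙ ♙ ·
♙ ♞ · · ♙ · · ·
· · · ♙ · · · ♙
· ♖ ♗ ♕ ♔ ♗ ♘ ♖


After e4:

♜ · ♝ ♛ ♚ ♝ ♞ ♜
· · ♟ · · · · ♟
· ♟ · ♟ ♟ ♟ ♟ ·
♟ ♘ · · · · · ·
· ♙ ♙ · ♙ ♙ ♙ ·
♙ ♞ · · · · · ·
· · · ♙ · · · ♙
· ♖ ♗ ♕ ♔ ♗ ♘ ♖



  a b c d e f g h
  ─────────────────
8│♜ · ♝ ♛ ♚ ♝ ♞ ♜│8
7│· · ♟ · · · · ♟│7
6│· ♟ · ♟ ♟ ♟ ♟ ·│6
5│♟ ♘ · · · · · ·│5
4│· ♙ ♙ · ♙ ♙ ♙ ·│4
3│♙ ♞ · · · · · ·│3
2│· · · ♙ · · · ♙│2
1│· ♖ ♗ ♕ ♔ ♗ ♘ ♖│1
  ─────────────────
  a b c d e f g h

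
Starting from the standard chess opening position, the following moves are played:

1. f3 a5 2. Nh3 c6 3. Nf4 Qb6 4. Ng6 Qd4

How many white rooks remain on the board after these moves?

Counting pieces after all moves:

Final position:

  a b c d e f g h
  ─────────────────
8│♜ ♞ ♝ · ♚ ♝ ♞ ♜│8
7│· ♟ · ♟ ♟ ♟ ♟ ♟│7
6│· · ♟ · · · ♘ ·│6
5│♟ · · · · · · ·│5
4│· · · ♛ · · · ·│4
3│· · · · · ♙ · ·│3
2│♙ ♙ ♙ ♙ ♙ · ♙ ♙│2
1│♖ ♘ ♗ ♕ ♔ ♗ · ♖│1
  ─────────────────
  a b c d e f g h


2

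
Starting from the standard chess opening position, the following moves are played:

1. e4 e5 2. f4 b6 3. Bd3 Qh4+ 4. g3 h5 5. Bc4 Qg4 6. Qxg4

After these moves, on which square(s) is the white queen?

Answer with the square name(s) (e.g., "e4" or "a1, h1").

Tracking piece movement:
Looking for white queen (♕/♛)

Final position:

  a b c d e f g h
  ─────────────────
8│♜ ♞ ♝ · ♚ ♝ ♞ ♜│8
7│♟ · ♟ ♟ · ♟ ♟ ·│7
6│· ♟ · · · · · ·│6
5│· · · · ♟ · · ♟│5
4│· · ♗ · ♙ ♙ ♕ ·│4
3│· · · · · · ♙ ·│3
2│♙ ♙ ♙ ♙ · · · ♙│2
1│♖ ♘ ♗ · ♔ · ♘ ♖│1
  ─────────────────
  a b c d e f g h


g4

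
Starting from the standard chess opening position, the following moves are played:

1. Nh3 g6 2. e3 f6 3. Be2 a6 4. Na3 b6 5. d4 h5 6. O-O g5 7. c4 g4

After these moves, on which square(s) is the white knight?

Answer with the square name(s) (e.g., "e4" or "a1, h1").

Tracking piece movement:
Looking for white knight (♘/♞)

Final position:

  a b c d e f g h
  ─────────────────
8│♜ ♞ ♝ ♛ ♚ ♝ ♞ ♜│8
7│· · ♟ ♟ ♟ · · ·│7
6│♟ ♟ · · · ♟ · ·│6
5│· · · · · · · ♟│5
4│· · ♙ ♙ · · ♟ ·│4
3│♘ · · · ♙ · · ♘│3
2│♙ ♙ · · ♗ ♙ ♙ ♙│2
1│♖ · ♗ ♕ · ♖ ♔ ·│1
  ─────────────────
  a b c d e f g h


a3, h3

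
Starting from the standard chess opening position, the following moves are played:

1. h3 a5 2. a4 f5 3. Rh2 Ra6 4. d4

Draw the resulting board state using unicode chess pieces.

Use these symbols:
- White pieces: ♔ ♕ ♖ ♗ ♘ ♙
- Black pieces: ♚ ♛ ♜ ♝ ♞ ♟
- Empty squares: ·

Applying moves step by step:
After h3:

♜ ♞ ♝ ♛ ♚ ♝ ♞ ♜
♟ ♟ ♟ ♟ ♟ ♟ ♟ ♟
· · · · · · · ·
· · · · · · · ·
· · · · · · · ·
· · · · · · · ♙
♙ ♙ ♙ ♙ ♙ ♙ ♙ ·
♖ ♘ ♗ ♕ ♔ ♗ ♘ ♖


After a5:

♜ ♞ ♝ ♛ ♚ ♝ ♞ ♜
· ♟ ♟ ♟ ♟ ♟ ♟ ♟
· · · · · · · ·
♟ · · · · · · ·
· · · · · · · ·
· · · · · · · ♙
♙ ♙ ♙ ♙ ♙ ♙ ♙ ·
♖ ♘ ♗ ♕ ♔ ♗ ♘ ♖


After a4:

♜ ♞ ♝ ♛ ♚ ♝ ♞ ♜
· ♟ ♟ ♟ ♟ ♟ ♟ ♟
· · · · · · · ·
♟ · · · · · · ·
♙ · · · · · · ·
· · · · · · · ♙
· ♙ ♙ ♙ ♙ ♙ ♙ ·
♖ ♘ ♗ ♕ ♔ ♗ ♘ ♖


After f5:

♜ ♞ ♝ ♛ ♚ ♝ ♞ ♜
· ♟ ♟ ♟ ♟ · ♟ ♟
· · · · · · · ·
♟ · · · · ♟ · ·
♙ · · · · · · ·
· · · · · · · ♙
· ♙ ♙ ♙ ♙ ♙ ♙ ·
♖ ♘ ♗ ♕ ♔ ♗ ♘ ♖


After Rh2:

♜ ♞ ♝ ♛ ♚ ♝ ♞ ♜
· ♟ ♟ ♟ ♟ · ♟ ♟
· · · · · · · ·
♟ · · · · ♟ · ·
♙ · · · · · · ·
· · · · · · · ♙
· ♙ ♙ ♙ ♙ ♙ ♙ ♖
♖ ♘ ♗ ♕ ♔ ♗ ♘ ·


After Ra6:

· ♞ ♝ ♛ ♚ ♝ ♞ ♜
· ♟ ♟ ♟ ♟ · ♟ ♟
♜ · · · · · · ·
♟ · · · · ♟ · ·
♙ · · · · · · ·
· · · · · · · ♙
· ♙ ♙ ♙ ♙ ♙ ♙ ♖
♖ ♘ ♗ ♕ ♔ ♗ ♘ ·


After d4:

· ♞ ♝ ♛ ♚ ♝ ♞ ♜
· ♟ ♟ ♟ ♟ · ♟ ♟
♜ · · · · · · ·
♟ · · · · ♟ · ·
♙ · · ♙ · · · ·
· · · · · · · ♙
· ♙ ♙ · ♙ ♙ ♙ ♖
♖ ♘ ♗ ♕ ♔ ♗ ♘ ·



  a b c d e f g h
  ─────────────────
8│· ♞ ♝ ♛ ♚ ♝ ♞ ♜│8
7│· ♟ ♟ ♟ ♟ · ♟ ♟│7
6│♜ · · · · · · ·│6
5│♟ · · · · ♟ · ·│5
4│♙ · · ♙ · · · ·│4
3│· · · · · · · ♙│3
2│· ♙ ♙ · ♙ ♙ ♙ ♖│2
1│♖ ♘ ♗ ♕ ♔ ♗ ♘ ·│1
  ─────────────────
  a b c d e f g h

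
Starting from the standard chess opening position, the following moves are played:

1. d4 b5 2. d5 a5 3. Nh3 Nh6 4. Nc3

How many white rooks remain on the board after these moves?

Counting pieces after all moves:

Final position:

  a b c d e f g h
  ─────────────────
8│♜ ♞ ♝ ♛ ♚ ♝ · ♜│8
7│· · ♟ ♟ ♟ ♟ ♟ ♟│7
6│· · · · · · · ♞│6
5│♟ ♟ · ♙ · · · ·│5
4│· · · · · · · ·│4
3│· · ♘ · · · · ♘│3
2│♙ ♙ ♙ · ♙ ♙ ♙ ♙│2
1│♖ · ♗ ♕ ♔ ♗ · ♖│1
  ─────────────────
  a b c d e f g h


2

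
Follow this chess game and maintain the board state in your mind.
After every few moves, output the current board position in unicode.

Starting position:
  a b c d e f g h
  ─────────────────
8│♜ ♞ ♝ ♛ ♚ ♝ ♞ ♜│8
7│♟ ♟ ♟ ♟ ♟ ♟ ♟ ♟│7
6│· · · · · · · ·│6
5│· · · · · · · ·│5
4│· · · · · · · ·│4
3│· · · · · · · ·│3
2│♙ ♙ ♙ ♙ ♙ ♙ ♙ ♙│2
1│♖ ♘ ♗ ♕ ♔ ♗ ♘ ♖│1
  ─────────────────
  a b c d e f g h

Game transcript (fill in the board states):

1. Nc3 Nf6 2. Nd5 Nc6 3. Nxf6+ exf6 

  a b c d e f g h
  ─────────────────
8│♜ · ♝ ♛ ♚ ♝ · ♜│8
7│♟ ♟ ♟ ♟ · ♟ ♟ ♟│7
6│· · ♞ · · ♟ · ·│6
5│· · · · · · · ·│5
4│· · · · · · · ·│4
3│· · · · · · · ·│3
2│♙ ♙ ♙ ♙ ♙ ♙ ♙ ♙│2
1│♖ · ♗ ♕ ♔ ♗ ♘ ♖│1
  ─────────────────
  a b c d e f g h

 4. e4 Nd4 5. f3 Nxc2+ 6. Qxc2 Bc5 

  a b c d e f g h
  ─────────────────
8│♜ · ♝ ♛ ♚ · · ♜│8
7│♟ ♟ ♟ ♟ · ♟ ♟ ♟│7
6│· · · · · ♟ · ·│6
5│· · ♝ · · · · ·│5
4│· · · · ♙ · · ·│4
3│· · · · · ♙ · ·│3
2│♙ ♙ ♕ ♙ · · ♙ ♙│2
1│♖ · ♗ · ♔ ♗ ♘ ♖│1
  ─────────────────
  a b c d e f g h

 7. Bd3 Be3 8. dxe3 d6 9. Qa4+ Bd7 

  a b c d e f g h
  ─────────────────
8│♜ · · ♛ ♚ · · ♜│8
7│♟ ♟ ♟ ♝ · ♟ ♟ ♟│7
6│· · · ♟ · ♟ · ·│6
5│· · · · · · · ·│5
4│♕ · · · ♙ · · ·│4
3│· · · ♗ ♙ ♙ · ·│3
2│♙ ♙ · · · · ♙ ♙│2
1│♖ · ♗ · ♔ · ♘ ♖│1
  ─────────────────
  a b c d e f g h

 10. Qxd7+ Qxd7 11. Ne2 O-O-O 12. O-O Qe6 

  a b c d e f g h
  ─────────────────
8│· · ♚ ♜ · · · ♜│8
7│♟ ♟ ♟ · · ♟ ♟ ♟│7
6│· · · ♟ ♛ ♟ · ·│6
5│· · · · · · · ·│5
4│· · · · ♙ · · ·│4
3│· · · ♗ ♙ ♙ · ·│3
2│♙ ♙ · · ♘ · ♙ ♙│2
1│♖ · ♗ · · ♖ ♔ ·│1
  ─────────────────
  a b c d e f g h

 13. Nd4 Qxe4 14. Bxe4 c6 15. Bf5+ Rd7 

  a b c d e f g h
  ─────────────────
8│· · ♚ · · · · ♜│8
7│♟ ♟ · ♜ · ♟ ♟ ♟│7
6│· · ♟ ♟ · ♟ · ·│6
5│· · · · · ♗ · ·│5
4│· · · ♘ · · · ·│4
3│· · · · ♙ ♙ · ·│3
2│♙ ♙ · · · · ♙ ♙│2
1│♖ · ♗ · · ♖ ♔ ·│1
  ─────────────────
  a b c d e f g h



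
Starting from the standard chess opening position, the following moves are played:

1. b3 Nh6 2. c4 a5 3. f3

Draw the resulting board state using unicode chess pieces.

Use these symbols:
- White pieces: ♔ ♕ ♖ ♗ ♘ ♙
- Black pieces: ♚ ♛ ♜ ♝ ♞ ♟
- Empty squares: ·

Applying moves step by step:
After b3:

♜ ♞ ♝ ♛ ♚ ♝ ♞ ♜
♟ ♟ ♟ ♟ ♟ ♟ ♟ ♟
· · · · · · · ·
· · · · · · · ·
· · · · · · · ·
· ♙ · · · · · ·
♙ · ♙ ♙ ♙ ♙ ♙ ♙
♖ ♘ ♗ ♕ ♔ ♗ ♘ ♖


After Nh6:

♜ ♞ ♝ ♛ ♚ ♝ · ♜
♟ ♟ ♟ ♟ ♟ ♟ ♟ ♟
· · · · · · · ♞
· · · · · · · ·
· · · · · · · ·
· ♙ · · · · · ·
♙ · ♙ ♙ ♙ ♙ ♙ ♙
♖ ♘ ♗ ♕ ♔ ♗ ♘ ♖


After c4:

♜ ♞ ♝ ♛ ♚ ♝ · ♜
♟ ♟ ♟ ♟ ♟ ♟ ♟ ♟
· · · · · · · ♞
· · · · · · · ·
· · ♙ · · · · ·
· ♙ · · · · · ·
♙ · · ♙ ♙ ♙ ♙ ♙
♖ ♘ ♗ ♕ ♔ ♗ ♘ ♖


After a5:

♜ ♞ ♝ ♛ ♚ ♝ · ♜
· ♟ ♟ ♟ ♟ ♟ ♟ ♟
· · · · · · · ♞
♟ · · · · · · ·
· · ♙ · · · · ·
· ♙ · · · · · ·
♙ · · ♙ ♙ ♙ ♙ ♙
♖ ♘ ♗ ♕ ♔ ♗ ♘ ♖


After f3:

♜ ♞ ♝ ♛ ♚ ♝ · ♜
· ♟ ♟ ♟ ♟ ♟ ♟ ♟
· · · · · · · ♞
♟ · · · · · · ·
· · ♙ · · · · ·
· ♙ · · · ♙ · ·
♙ · · ♙ ♙ · ♙ ♙
♖ ♘ ♗ ♕ ♔ ♗ ♘ ♖



  a b c d e f g h
  ─────────────────
8│♜ ♞ ♝ ♛ ♚ ♝ · ♜│8
7│· ♟ ♟ ♟ ♟ ♟ ♟ ♟│7
6│· · · · · · · ♞│6
5│♟ · · · · · · ·│5
4│· · ♙ · · · · ·│4
3│· ♙ · · · ♙ · ·│3
2│♙ · · ♙ ♙ · ♙ ♙│2
1│♖ ♘ ♗ ♕ ♔ ♗ ♘ ♖│1
  ─────────────────
  a b c d e f g h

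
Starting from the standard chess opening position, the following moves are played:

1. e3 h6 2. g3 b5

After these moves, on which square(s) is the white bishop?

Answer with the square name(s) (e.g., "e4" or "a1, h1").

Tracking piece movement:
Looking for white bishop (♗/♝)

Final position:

  a b c d e f g h
  ─────────────────
8│♜ ♞ ♝ ♛ ♚ ♝ ♞ ♜│8
7│♟ · ♟ ♟ ♟ ♟ ♟ ·│7
6│· · · · · · · ♟│6
5│· ♟ · · · · · ·│5
4│· · · · · · · ·│4
3│· · · · ♙ · ♙ ·│3
2│♙ ♙ ♙ ♙ · ♙ · ♙│2
1│♖ ♘ ♗ ♕ ♔ ♗ ♘ ♖│1
  ─────────────────
  a b c d e f g h


c1, f1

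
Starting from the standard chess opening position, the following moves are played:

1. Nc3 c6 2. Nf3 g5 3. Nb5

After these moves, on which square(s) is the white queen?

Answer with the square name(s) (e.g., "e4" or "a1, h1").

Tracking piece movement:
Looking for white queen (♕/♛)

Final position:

  a b c d e f g h
  ─────────────────
8│♜ ♞ ♝ ♛ ♚ ♝ ♞ ♜│8
7│♟ ♟ · ♟ ♟ ♟ · ♟│7
6│· · ♟ · · · · ·│6
5│· ♘ · · · · ♟ ·│5
4│· · · · · · · ·│4
3│· · · · · ♘ · ·│3
2│♙ ♙ ♙ ♙ ♙ ♙ ♙ ♙│2
1│♖ · ♗ ♕ ♔ ♗ · ♖│1
  ─────────────────
  a b c d e f g h


d1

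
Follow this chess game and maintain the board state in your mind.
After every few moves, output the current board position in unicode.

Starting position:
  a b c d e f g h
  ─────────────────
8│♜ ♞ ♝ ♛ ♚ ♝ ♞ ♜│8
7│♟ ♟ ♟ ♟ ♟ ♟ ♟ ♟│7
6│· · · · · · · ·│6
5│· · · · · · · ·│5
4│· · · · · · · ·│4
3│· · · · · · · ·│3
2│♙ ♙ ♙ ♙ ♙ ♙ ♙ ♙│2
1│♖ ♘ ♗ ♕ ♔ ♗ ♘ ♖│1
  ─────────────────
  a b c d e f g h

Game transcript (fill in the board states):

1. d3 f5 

  a b c d e f g h
  ─────────────────
8│♜ ♞ ♝ ♛ ♚ ♝ ♞ ♜│8
7│♟ ♟ ♟ ♟ ♟ · ♟ ♟│7
6│· · · · · · · ·│6
5│· · · · · ♟ · ·│5
4│· · · · · · · ·│4
3│· · · ♙ · · · ·│3
2│♙ ♙ ♙ · ♙ ♙ ♙ ♙│2
1│♖ ♘ ♗ ♕ ♔ ♗ ♘ ♖│1
  ─────────────────
  a b c d e f g h

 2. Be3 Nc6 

  a b c d e f g h
  ─────────────────
8│♜ · ♝ ♛ ♚ ♝ ♞ ♜│8
7│♟ ♟ ♟ ♟ ♟ · ♟ ♟│7
6│· · ♞ · · · · ·│6
5│· · · · · ♟ · ·│5
4│· · · · · · · ·│4
3│· · · ♙ ♗ · · ·│3
2│♙ ♙ ♙ · ♙ ♙ ♙ ♙│2
1│♖ ♘ · ♕ ♔ ♗ ♘ ♖│1
  ─────────────────
  a b c d e f g h

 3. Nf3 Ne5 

  a b c d e f g h
  ─────────────────
8│♜ · ♝ ♛ ♚ ♝ ♞ ♜│8
7│♟ ♟ ♟ ♟ ♟ · ♟ ♟│7
6│· · · · · · · ·│6
5│· · · · ♞ ♟ · ·│5
4│· · · · · · · ·│4
3│· · · ♙ ♗ ♘ · ·│3
2│♙ ♙ ♙ · ♙ ♙ ♙ ♙│2
1│♖ ♘ · ♕ ♔ ♗ · ♖│1
  ─────────────────
  a b c d e f g h

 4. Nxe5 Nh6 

  a b c d e f g h
  ─────────────────
8│♜ · ♝ ♛ ♚ ♝ · ♜│8
7│♟ ♟ ♟ ♟ ♟ · ♟ ♟│7
6│· · · · · · · ♞│6
5│· · · · ♘ ♟ · ·│5
4│· · · · · · · ·│4
3│· · · ♙ ♗ · · ·│3
2│♙ ♙ ♙ · ♙ ♙ ♙ ♙│2
1│♖ ♘ · ♕ ♔ ♗ · ♖│1
  ─────────────────
  a b c d e f g h

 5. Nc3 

  a b c d e f g h
  ─────────────────
8│♜ · ♝ ♛ ♚ ♝ · ♜│8
7│♟ ♟ ♟ ♟ ♟ · ♟ ♟│7
6│· · · · · · · ♞│6
5│· · · · ♘ ♟ · ·│5
4│· · · · · · · ·│4
3│· · ♘ ♙ ♗ · · ·│3
2│♙ ♙ ♙ · ♙ ♙ ♙ ♙│2
1│♖ · · ♕ ♔ ♗ · ♖│1
  ─────────────────
  a b c d e f g h


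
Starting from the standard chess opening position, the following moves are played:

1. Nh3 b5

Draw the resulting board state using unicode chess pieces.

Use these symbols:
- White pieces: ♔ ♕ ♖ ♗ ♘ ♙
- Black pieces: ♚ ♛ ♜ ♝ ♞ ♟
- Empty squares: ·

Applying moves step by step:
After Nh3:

♜ ♞ ♝ ♛ ♚ ♝ ♞ ♜
♟ ♟ ♟ ♟ ♟ ♟ ♟ ♟
· · · · · · · ·
· · · · · · · ·
· · · · · · · ·
· · · · · · · ♘
♙ ♙ ♙ ♙ ♙ ♙ ♙ ♙
♖ ♘ ♗ ♕ ♔ ♗ · ♖


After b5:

♜ ♞ ♝ ♛ ♚ ♝ ♞ ♜
♟ · ♟ ♟ ♟ ♟ ♟ ♟
· · · · · · · ·
· ♟ · · · · · ·
· · · · · · · ·
· · · · · · · ♘
♙ ♙ ♙ ♙ ♙ ♙ ♙ ♙
♖ ♘ ♗ ♕ ♔ ♗ · ♖



  a b c d e f g h
  ─────────────────
8│♜ ♞ ♝ ♛ ♚ ♝ ♞ ♜│8
7│♟ · ♟ ♟ ♟ ♟ ♟ ♟│7
6│· · · · · · · ·│6
5│· ♟ · · · · · ·│5
4│· · · · · · · ·│4
3│· · · · · · · ♘│3
2│♙ ♙ ♙ ♙ ♙ ♙ ♙ ♙│2
1│♖ ♘ ♗ ♕ ♔ ♗ · ♖│1
  ─────────────────
  a b c d e f g h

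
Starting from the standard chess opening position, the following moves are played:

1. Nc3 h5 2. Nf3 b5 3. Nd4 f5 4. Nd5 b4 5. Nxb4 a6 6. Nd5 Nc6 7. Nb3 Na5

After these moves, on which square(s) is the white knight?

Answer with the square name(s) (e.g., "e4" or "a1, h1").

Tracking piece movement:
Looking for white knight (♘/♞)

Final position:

  a b c d e f g h
  ─────────────────
8│♜ · ♝ ♛ ♚ ♝ ♞ ♜│8
7│· · ♟ ♟ ♟ · ♟ ·│7
6│♟ · · · · · · ·│6
5│♞ · · ♘ · ♟ · ♟│5
4│· · · · · · · ·│4
3│· ♘ · · · · · ·│3
2│♙ ♙ ♙ ♙ ♙ ♙ ♙ ♙│2
1│♖ · ♗ ♕ ♔ ♗ · ♖│1
  ─────────────────
  a b c d e f g h


b3, d5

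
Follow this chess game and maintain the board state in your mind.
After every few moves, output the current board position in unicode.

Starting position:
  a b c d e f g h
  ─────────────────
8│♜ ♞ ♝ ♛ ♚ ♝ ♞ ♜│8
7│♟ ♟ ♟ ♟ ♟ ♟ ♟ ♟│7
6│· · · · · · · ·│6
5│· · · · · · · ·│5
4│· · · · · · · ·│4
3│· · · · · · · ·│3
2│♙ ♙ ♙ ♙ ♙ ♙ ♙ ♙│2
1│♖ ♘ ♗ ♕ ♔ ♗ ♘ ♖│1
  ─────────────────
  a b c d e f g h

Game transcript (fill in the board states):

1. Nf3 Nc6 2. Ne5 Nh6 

  a b c d e f g h
  ─────────────────
8│♜ · ♝ ♛ ♚ ♝ · ♜│8
7│♟ ♟ ♟ ♟ ♟ ♟ ♟ ♟│7
6│· · ♞ · · · · ♞│6
5│· · · · ♘ · · ·│5
4│· · · · · · · ·│4
3│· · · · · · · ·│3
2│♙ ♙ ♙ ♙ ♙ ♙ ♙ ♙│2
1│♖ ♘ ♗ ♕ ♔ ♗ · ♖│1
  ─────────────────
  a b c d e f g h

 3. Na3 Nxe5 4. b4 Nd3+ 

  a b c d e f g h
  ─────────────────
8│♜ · ♝ ♛ ♚ ♝ · ♜│8
7│♟ ♟ ♟ ♟ ♟ ♟ ♟ ♟│7
6│· · · · · · · ♞│6
5│· · · · · · · ·│5
4│· ♙ · · · · · ·│4
3│♘ · · ♞ · · · ·│3
2│♙ · ♙ ♙ ♙ ♙ ♙ ♙│2
1│♖ · ♗ ♕ ♔ ♗ · ♖│1
  ─────────────────
  a b c d e f g h

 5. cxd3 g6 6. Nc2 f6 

  a b c d e f g h
  ─────────────────
8│♜ · ♝ ♛ ♚ ♝ · ♜│8
7│♟ ♟ ♟ ♟ ♟ · · ♟│7
6│· · · · · ♟ ♟ ♞│6
5│· · · · · · · ·│5
4│· ♙ · · · · · ·│4
3│· · · ♙ · · · ·│3
2│♙ · ♘ ♙ ♙ ♙ ♙ ♙│2
1│♖ · ♗ ♕ ♔ ♗ · ♖│1
  ─────────────────
  a b c d e f g h

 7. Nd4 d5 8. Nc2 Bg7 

  a b c d e f g h
  ─────────────────
8│♜ · ♝ ♛ ♚ · · ♜│8
7│♟ ♟ ♟ · ♟ · ♝ ♟│7
6│· · · · · ♟ ♟ ♞│6
5│· · · ♟ · · · ·│5
4│· ♙ · · · · · ·│4
3│· · · ♙ · · · ·│3
2│♙ · ♘ ♙ ♙ ♙ ♙ ♙│2
1│♖ · ♗ ♕ ♔ ♗ · ♖│1
  ─────────────────
  a b c d e f g h

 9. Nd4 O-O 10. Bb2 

  a b c d e f g h
  ─────────────────
8│♜ · ♝ ♛ · ♜ ♚ ·│8
7│♟ ♟ ♟ · ♟ · ♝ ♟│7
6│· · · · · ♟ ♟ ♞│6
5│· · · ♟ · · · ·│5
4│· ♙ · ♘ · · · ·│4
3│· · · ♙ · · · ·│3
2│♙ ♗ · ♙ ♙ ♙ ♙ ♙│2
1│♖ · · ♕ ♔ ♗ · ♖│1
  ─────────────────
  a b c d e f g h


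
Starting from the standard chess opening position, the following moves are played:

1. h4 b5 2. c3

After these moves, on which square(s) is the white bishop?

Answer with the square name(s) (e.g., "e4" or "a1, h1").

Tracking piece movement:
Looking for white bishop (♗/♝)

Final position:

  a b c d e f g h
  ─────────────────
8│♜ ♞ ♝ ♛ ♚ ♝ ♞ ♜│8
7│♟ · ♟ ♟ ♟ ♟ ♟ ♟│7
6│· · · · · · · ·│6
5│· ♟ · · · · · ·│5
4│· · · · · · · ♙│4
3│· · ♙ · · · · ·│3
2│♙ ♙ · ♙ ♙ ♙ ♙ ·│2
1│♖ ♘ ♗ ♕ ♔ ♗ ♘ ♖│1
  ─────────────────
  a b c d e f g h


c1, f1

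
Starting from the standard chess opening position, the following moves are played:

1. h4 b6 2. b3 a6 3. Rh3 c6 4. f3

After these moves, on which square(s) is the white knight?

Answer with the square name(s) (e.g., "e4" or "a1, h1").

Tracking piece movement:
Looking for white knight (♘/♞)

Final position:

  a b c d e f g h
  ─────────────────
8│♜ ♞ ♝ ♛ ♚ ♝ ♞ ♜│8
7│· · · ♟ ♟ ♟ ♟ ♟│7
6│♟ ♟ ♟ · · · · ·│6
5│· · · · · · · ·│5
4│· · · · · · · ♙│4
3│· ♙ · · · ♙ · ♖│3
2│♙ · ♙ ♙ ♙ · ♙ ·│2
1│♖ ♘ ♗ ♕ ♔ ♗ ♘ ·│1
  ─────────────────
  a b c d e f g h


b1, g1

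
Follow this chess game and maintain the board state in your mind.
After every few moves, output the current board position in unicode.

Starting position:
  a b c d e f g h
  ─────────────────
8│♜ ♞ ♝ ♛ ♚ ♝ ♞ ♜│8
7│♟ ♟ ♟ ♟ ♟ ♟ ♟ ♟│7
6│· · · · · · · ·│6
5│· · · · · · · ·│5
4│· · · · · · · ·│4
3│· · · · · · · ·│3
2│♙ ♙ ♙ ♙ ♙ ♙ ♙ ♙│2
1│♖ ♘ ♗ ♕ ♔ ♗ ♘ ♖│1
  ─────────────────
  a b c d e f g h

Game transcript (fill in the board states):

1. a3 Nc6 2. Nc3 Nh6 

  a b c d e f g h
  ─────────────────
8│♜ · ♝ ♛ ♚ ♝ · ♜│8
7│♟ ♟ ♟ ♟ ♟ ♟ ♟ ♟│7
6│· · ♞ · · · · ♞│6
5│· · · · · · · ·│5
4│· · · · · · · ·│4
3│♙ · ♘ · · · · ·│3
2│· ♙ ♙ ♙ ♙ ♙ ♙ ♙│2
1│♖ · ♗ ♕ ♔ ♗ ♘ ♖│1
  ─────────────────
  a b c d e f g h

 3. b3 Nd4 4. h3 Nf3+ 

  a b c d e f g h
  ─────────────────
8│♜ · ♝ ♛ ♚ ♝ · ♜│8
7│♟ ♟ ♟ ♟ ♟ ♟ ♟ ♟│7
6│· · · · · · · ♞│6
5│· · · · · · · ·│5
4│· · · · · · · ·│4
3│♙ ♙ ♘ · · ♞ · ♙│3
2│· · ♙ ♙ ♙ ♙ ♙ ·│2
1│♖ · ♗ ♕ ♔ ♗ ♘ ♖│1
  ─────────────────
  a b c d e f g h

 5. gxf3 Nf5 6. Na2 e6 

  a b c d e f g h
  ─────────────────
8│♜ · ♝ ♛ ♚ ♝ · ♜│8
7│♟ ♟ ♟ ♟ · ♟ ♟ ♟│7
6│· · · · ♟ · · ·│6
5│· · · · · ♞ · ·│5
4│· · · · · · · ·│4
3│♙ ♙ · · · ♙ · ♙│3
2│♘ · ♙ ♙ ♙ ♙ · ·│2
1│♖ · ♗ ♕ ♔ ♗ ♘ ♖│1
  ─────────────────
  a b c d e f g h

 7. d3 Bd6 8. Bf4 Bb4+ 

  a b c d e f g h
  ─────────────────
8│♜ · ♝ ♛ ♚ · · ♜│8
7│♟ ♟ ♟ ♟ · ♟ ♟ ♟│7
6│· · · · ♟ · · ·│6
5│· · · · · ♞ · ·│5
4│· ♝ · · · ♗ · ·│4
3│♙ ♙ · ♙ · ♙ · ♙│3
2│♘ · ♙ · ♙ ♙ · ·│2
1│♖ · · ♕ ♔ ♗ ♘ ♖│1
  ─────────────────
  a b c d e f g h



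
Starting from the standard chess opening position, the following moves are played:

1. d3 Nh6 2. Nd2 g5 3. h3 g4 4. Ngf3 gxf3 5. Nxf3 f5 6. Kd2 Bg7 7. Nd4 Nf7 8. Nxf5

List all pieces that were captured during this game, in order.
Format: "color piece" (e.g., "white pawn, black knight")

Tracking captures:
  gxf3: captured white knight
  Nxf3: captured black pawn
  Nxf5: captured black pawn

white knight, black pawn, black pawn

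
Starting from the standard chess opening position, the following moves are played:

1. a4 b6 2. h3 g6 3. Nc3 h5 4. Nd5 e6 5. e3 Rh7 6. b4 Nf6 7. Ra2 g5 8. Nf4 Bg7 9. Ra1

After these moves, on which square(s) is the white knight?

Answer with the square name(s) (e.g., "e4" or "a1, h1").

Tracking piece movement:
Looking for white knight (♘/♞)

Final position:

  a b c d e f g h
  ─────────────────
8│♜ ♞ ♝ ♛ ♚ · · ·│8
7│♟ · ♟ ♟ · ♟ ♝ ♜│7
6│· ♟ · · ♟ ♞ · ·│6
5│· · · · · · ♟ ♟│5
4│♙ ♙ · · · ♘ · ·│4
3│· · · · ♙ · · ♙│3
2│· · ♙ ♙ · ♙ ♙ ·│2
1│♖ · ♗ ♕ ♔ ♗ ♘ ♖│1
  ─────────────────
  a b c d e f g h


f4, g1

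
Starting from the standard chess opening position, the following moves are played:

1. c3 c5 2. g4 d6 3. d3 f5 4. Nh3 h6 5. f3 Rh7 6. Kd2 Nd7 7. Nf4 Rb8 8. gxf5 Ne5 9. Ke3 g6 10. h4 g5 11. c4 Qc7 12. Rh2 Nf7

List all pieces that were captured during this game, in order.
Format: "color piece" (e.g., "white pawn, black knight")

Tracking captures:
  gxf5: captured black pawn

black pawn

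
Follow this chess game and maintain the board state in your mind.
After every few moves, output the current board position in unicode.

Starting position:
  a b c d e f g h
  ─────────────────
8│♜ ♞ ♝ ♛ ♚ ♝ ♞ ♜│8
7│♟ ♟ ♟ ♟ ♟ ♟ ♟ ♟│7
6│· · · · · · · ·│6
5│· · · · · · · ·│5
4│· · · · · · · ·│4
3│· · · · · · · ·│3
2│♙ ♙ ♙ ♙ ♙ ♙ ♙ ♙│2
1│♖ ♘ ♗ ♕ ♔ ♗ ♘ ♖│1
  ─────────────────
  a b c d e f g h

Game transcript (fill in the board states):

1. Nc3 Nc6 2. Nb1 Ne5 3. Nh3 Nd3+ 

  a b c d e f g h
  ─────────────────
8│♜ · ♝ ♛ ♚ ♝ ♞ ♜│8
7│♟ ♟ ♟ ♟ ♟ ♟ ♟ ♟│7
6│· · · · · · · ·│6
5│· · · · · · · ·│5
4│· · · · · · · ·│4
3│· · · ♞ · · · ♘│3
2│♙ ♙ ♙ ♙ ♙ ♙ ♙ ♙│2
1│♖ ♘ ♗ ♕ ♔ ♗ · ♖│1
  ─────────────────
  a b c d e f g h

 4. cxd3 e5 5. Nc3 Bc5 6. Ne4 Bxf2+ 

  a b c d e f g h
  ─────────────────
8│♜ · ♝ ♛ ♚ · ♞ ♜│8
7│♟ ♟ ♟ ♟ · ♟ ♟ ♟│7
6│· · · · · · · ·│6
5│· · · · ♟ · · ·│5
4│· · · · ♘ · · ·│4
3│· · · ♙ · · · ♘│3
2│♙ ♙ · ♙ ♙ ♝ ♙ ♙│2
1│♖ · ♗ ♕ ♔ ♗ · ♖│1
  ─────────────────
  a b c d e f g h

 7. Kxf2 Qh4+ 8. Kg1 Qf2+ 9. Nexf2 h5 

  a b c d e f g h
  ─────────────────
8│♜ · ♝ · ♚ · ♞ ♜│8
7│♟ ♟ ♟ ♟ · ♟ ♟ ·│7
6│· · · · · · · ·│6
5│· · · · ♟ · · ♟│5
4│· · · · · · · ·│4
3│· · · ♙ · · · ♘│3
2│♙ ♙ · ♙ ♙ ♘ ♙ ♙│2
1│♖ · ♗ ♕ · ♗ ♔ ♖│1
  ─────────────────
  a b c d e f g h

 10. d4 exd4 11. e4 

  a b c d e f g h
  ─────────────────
8│♜ · ♝ · ♚ · ♞ ♜│8
7│♟ ♟ ♟ ♟ · ♟ ♟ ·│7
6│· · · · · · · ·│6
5│· · · · · · · ♟│5
4│· · · ♟ ♙ · · ·│4
3│· · · · · · · ♘│3
2│♙ ♙ · ♙ · ♘ ♙ ♙│2
1│♖ · ♗ ♕ · ♗ ♔ ♖│1
  ─────────────────
  a b c d e f g h


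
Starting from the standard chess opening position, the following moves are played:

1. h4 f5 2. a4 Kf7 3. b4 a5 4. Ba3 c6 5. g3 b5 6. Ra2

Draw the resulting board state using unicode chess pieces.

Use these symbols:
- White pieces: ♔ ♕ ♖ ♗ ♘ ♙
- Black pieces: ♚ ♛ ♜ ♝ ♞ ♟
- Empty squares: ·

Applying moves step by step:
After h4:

♜ ♞ ♝ ♛ ♚ ♝ ♞ ♜
♟ ♟ ♟ ♟ ♟ ♟ ♟ ♟
· · · · · · · ·
· · · · · · · ·
· · · · · · · ♙
· · · · · · · ·
♙ ♙ ♙ ♙ ♙ ♙ ♙ ·
♖ ♘ ♗ ♕ ♔ ♗ ♘ ♖


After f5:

♜ ♞ ♝ ♛ ♚ ♝ ♞ ♜
♟ ♟ ♟ ♟ ♟ · ♟ ♟
· · · · · · · ·
· · · · · ♟ · ·
· · · · · · · ♙
· · · · · · · ·
♙ ♙ ♙ ♙ ♙ ♙ ♙ ·
♖ ♘ ♗ ♕ ♔ ♗ ♘ ♖


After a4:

♜ ♞ ♝ ♛ ♚ ♝ ♞ ♜
♟ ♟ ♟ ♟ ♟ · ♟ ♟
· · · · · · · ·
· · · · · ♟ · ·
♙ · · · · · · ♙
· · · · · · · ·
· ♙ ♙ ♙ ♙ ♙ ♙ ·
♖ ♘ ♗ ♕ ♔ ♗ ♘ ♖


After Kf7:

♜ ♞ ♝ ♛ · ♝ ♞ ♜
♟ ♟ ♟ ♟ ♟ ♚ ♟ ♟
· · · · · · · ·
· · · · · ♟ · ·
♙ · · · · · · ♙
· · · · · · · ·
· ♙ ♙ ♙ ♙ ♙ ♙ ·
♖ ♘ ♗ ♕ ♔ ♗ ♘ ♖


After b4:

♜ ♞ ♝ ♛ · ♝ ♞ ♜
♟ ♟ ♟ ♟ ♟ ♚ ♟ ♟
· · · · · · · ·
· · · · · ♟ · ·
♙ ♙ · · · · · ♙
· · · · · · · ·
· · ♙ ♙ ♙ ♙ ♙ ·
♖ ♘ ♗ ♕ ♔ ♗ ♘ ♖


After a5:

♜ ♞ ♝ ♛ · ♝ ♞ ♜
· ♟ ♟ ♟ ♟ ♚ ♟ ♟
· · · · · · · ·
♟ · · · · ♟ · ·
♙ ♙ · · · · · ♙
· · · · · · · ·
· · ♙ ♙ ♙ ♙ ♙ ·
♖ ♘ ♗ ♕ ♔ ♗ ♘ ♖


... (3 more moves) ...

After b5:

♜ ♞ ♝ ♛ · ♝ ♞ ♜
· · · ♟ ♟ ♚ ♟ ♟
· · ♟ · · · · ·
♟ ♟ · · · ♟ · ·
♙ ♙ · · · · · ♙
♗ · · · · · ♙ ·
· · ♙ ♙ ♙ ♙ · ·
♖ ♘ · ♕ ♔ ♗ ♘ ♖


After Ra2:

♜ ♞ ♝ ♛ · ♝ ♞ ♜
· · · ♟ ♟ ♚ ♟ ♟
· · ♟ · · · · ·
♟ ♟ · · · ♟ · ·
♙ ♙ · · · · · ♙
♗ · · · · · ♙ ·
♖ · ♙ ♙ ♙ ♙ · ·
· ♘ · ♕ ♔ ♗ ♘ ♖



  a b c d e f g h
  ─────────────────
8│♜ ♞ ♝ ♛ · ♝ ♞ ♜│8
7│· · · ♟ ♟ ♚ ♟ ♟│7
6│· · ♟ · · · · ·│6
5│♟ ♟ · · · ♟ · ·│5
4│♙ ♙ · · · · · ♙│4
3│♗ · · · · · ♙ ·│3
2│♖ · ♙ ♙ ♙ ♙ · ·│2
1│· ♘ · ♕ ♔ ♗ ♘ ♖│1
  ─────────────────
  a b c d e f g h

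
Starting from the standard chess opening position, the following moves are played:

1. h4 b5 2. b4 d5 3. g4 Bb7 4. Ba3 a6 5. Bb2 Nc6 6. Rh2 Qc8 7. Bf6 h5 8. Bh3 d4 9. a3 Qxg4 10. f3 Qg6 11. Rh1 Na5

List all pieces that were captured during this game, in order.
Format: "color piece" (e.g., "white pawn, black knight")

Tracking captures:
  Qxg4: captured white pawn

white pawn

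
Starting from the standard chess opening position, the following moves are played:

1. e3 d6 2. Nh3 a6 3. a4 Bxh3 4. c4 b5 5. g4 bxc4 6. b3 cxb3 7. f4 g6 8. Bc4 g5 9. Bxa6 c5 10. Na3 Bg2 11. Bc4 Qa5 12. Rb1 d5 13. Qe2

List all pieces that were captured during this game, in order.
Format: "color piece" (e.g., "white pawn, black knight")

Tracking captures:
  Bxh3: captured white knight
  bxc4: captured white pawn
  cxb3: captured white pawn
  Bxa6: captured black pawn

white knight, white pawn, white pawn, black pawn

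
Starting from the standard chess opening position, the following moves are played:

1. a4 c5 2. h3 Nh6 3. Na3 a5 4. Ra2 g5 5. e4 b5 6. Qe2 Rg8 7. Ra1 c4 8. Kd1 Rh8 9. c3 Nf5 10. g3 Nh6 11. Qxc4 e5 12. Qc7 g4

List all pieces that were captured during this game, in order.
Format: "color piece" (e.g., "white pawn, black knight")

Tracking captures:
  Qxc4: captured black pawn

black pawn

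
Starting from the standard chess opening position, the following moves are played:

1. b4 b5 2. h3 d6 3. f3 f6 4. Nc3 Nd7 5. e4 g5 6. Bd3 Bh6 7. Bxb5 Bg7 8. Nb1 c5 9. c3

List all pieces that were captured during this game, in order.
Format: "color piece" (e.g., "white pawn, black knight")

Tracking captures:
  Bxb5: captured black pawn

black pawn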